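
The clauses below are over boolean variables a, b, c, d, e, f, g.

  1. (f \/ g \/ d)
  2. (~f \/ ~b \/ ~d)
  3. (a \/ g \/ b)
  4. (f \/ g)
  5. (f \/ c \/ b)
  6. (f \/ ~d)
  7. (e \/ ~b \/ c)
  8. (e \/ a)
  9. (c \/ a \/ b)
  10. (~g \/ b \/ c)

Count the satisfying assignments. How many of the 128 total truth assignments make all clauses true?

32

Case analysis on b and f:
  b=T, f=T: g free; 5 ways for (a,c,d,e) × 2^1 = 10.
  b=T, f=F: 5 of the 32 assignments to (a,c,d,e,g) work.
  b=F, f=T: d free; 7 ways for (a,c,e,g) × 2^1 = 14.
  b=F, f=F: remaining (a,c,d,e,g) ∈ {(F,T,F,T,T); (T,T,F,F,T); (T,T,F,T,T)} — 3.
Total: 10 + 5 + 14 + 3 = 32.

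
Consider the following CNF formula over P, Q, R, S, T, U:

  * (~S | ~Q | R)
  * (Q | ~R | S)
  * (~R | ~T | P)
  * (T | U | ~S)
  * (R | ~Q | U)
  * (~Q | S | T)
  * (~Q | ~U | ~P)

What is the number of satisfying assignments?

Case analysis on Q and R:
  Q=1, R=1: remaining (P,S,T,U) ∈ {(0,1,0,1); (1,0,1,0); (1,1,1,0)} — 3.
  Q=1, R=0: remaining (P,S,T,U) ∈ {(0,0,1,1)} — 1.
  Q=0, R=1: remaining (P,S,T,U) ∈ {(0,1,0,1); (1,1,0,1); (1,1,1,0); (1,1,1,1)} — 4.
  Q=0, R=0: P free; 7 ways for (S,T,U) × 2^1 = 14.
Total: 3 + 1 + 4 + 14 = 22.

22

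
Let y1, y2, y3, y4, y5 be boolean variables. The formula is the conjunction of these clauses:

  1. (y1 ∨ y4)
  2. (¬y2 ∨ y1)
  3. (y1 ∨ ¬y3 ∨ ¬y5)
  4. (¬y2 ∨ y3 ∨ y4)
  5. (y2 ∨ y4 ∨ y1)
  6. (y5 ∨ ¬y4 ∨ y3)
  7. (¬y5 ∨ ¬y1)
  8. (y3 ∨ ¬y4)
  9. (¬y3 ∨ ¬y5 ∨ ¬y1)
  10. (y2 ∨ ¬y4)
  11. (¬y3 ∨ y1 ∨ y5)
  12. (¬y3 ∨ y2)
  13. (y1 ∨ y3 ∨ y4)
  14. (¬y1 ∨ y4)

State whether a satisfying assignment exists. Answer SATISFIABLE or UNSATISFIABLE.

Branch on y1: take y1 = True.
  then y5 is forced to False.
  then y4 is forced to True.
  then y3 is forced to True.
  then y2 is forced to True.
Every clause has at least one true literal under this assignment.
So y1 = True  y2 = True  y3 = True  y4 = True  y5 = False is a satisfying assignment.

SATISFIABLE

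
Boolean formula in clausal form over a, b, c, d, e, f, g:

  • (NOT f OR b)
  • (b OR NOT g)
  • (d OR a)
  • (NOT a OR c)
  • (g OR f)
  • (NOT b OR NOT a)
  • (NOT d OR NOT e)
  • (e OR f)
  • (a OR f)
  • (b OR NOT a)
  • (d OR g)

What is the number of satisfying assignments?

4

The models are:
  a=0 b=1 c=0 d=1 e=0 f=1 g=0
  a=0 b=1 c=0 d=1 e=0 f=1 g=1
  a=0 b=1 c=1 d=1 e=0 f=1 g=0
  a=0 b=1 c=1 d=1 e=0 f=1 g=1
That's 4 in total.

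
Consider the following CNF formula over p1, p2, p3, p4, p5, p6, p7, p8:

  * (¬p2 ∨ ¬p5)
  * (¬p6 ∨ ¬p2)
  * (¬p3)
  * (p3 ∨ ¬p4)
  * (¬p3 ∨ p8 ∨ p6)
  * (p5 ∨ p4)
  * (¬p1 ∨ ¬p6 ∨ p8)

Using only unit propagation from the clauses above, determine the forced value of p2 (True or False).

False

(¬p3) is a unit clause: p3 = False.
From (p3 ∨ ¬p4) and p3 = False: p4 = False.
(p4 ∨ p5) with p4 = False leaves only p5, so p5 = True.
(¬p5 ∨ ¬p2): since p5 = True, the clause reduces to (¬p2). p2 = False.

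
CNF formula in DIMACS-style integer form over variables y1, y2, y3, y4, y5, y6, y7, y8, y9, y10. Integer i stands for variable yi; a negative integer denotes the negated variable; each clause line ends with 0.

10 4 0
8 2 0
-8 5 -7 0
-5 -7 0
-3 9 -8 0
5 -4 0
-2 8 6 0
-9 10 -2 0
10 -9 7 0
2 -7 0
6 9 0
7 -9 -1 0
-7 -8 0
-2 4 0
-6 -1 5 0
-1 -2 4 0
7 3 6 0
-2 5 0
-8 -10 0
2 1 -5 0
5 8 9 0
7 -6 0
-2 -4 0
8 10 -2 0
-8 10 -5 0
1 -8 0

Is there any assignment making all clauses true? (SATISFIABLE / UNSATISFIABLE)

y2 = True:
  propagation gives y4=True; an empty clause results — contradiction.
y2 = False:
  propagation gives y8=True, y7=False, y10=False, y4=True; an empty clause results — contradiction.
Every branch closes, so no satisfying assignment exists.

UNSATISFIABLE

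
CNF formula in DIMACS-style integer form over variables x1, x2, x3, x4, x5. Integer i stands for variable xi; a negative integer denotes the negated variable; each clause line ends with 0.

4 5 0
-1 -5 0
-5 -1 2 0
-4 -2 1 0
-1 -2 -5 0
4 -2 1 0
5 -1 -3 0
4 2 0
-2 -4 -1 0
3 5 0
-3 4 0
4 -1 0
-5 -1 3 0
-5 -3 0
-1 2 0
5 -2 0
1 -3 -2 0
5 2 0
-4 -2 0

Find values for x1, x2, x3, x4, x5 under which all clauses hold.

x1=False, x2=False, x3=False, x4=True, x5=True

Check each clause:
  1. {x4, x5} — x4 is true.
  2. {¬x5, ¬x1} — ¬x1 is true.
  3. {¬x5, ¬x1, x2} — ¬x1 is true.
  4. {¬x4, ¬x2, x1} — ¬x2 is true.
  5. {¬x1, ¬x5, ¬x2} — ¬x2 is true.
  6. {x4, x1, ¬x2} — x4 is true.
  7. {¬x3, x5, ¬x1} — x5 is true.
  8. {x2, x4} — x4 is true.
  9. {¬x2, ¬x1, ¬x4} — ¬x1 is true.
  10. {x5, x3} — x5 is true.
  11. {x4, ¬x3} — x4 is true.
  12. {x4, ¬x1} — x4 is true.
  13. {¬x1, ¬x5, x3} — ¬x1 is true.
  14. {¬x5, ¬x3} — ¬x3 is true.
  15. {x2, ¬x1} — ¬x1 is true.
  16. {¬x2, x5} — x5 is true.
  17. {¬x3, x1, ¬x2} — ¬x3 is true.
  18. {x5, x2} — x5 is true.
  19. {¬x4, ¬x2} — ¬x2 is true.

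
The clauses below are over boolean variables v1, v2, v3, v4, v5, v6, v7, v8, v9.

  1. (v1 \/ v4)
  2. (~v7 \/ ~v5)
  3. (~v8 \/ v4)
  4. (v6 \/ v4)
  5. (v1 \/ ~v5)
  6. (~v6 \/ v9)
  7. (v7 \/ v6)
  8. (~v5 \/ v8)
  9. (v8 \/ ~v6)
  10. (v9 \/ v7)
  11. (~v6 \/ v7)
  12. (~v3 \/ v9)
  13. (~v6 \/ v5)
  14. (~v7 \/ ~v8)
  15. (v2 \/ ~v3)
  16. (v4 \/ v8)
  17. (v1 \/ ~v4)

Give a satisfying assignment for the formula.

Pure literal: v1 appears only positively; assign v1 = True.
v2 occurs only positively in the remaining clauses — set v2 = True.
Set v3 = False and propagate.
Try v4 = True.
Try v5 = False.
  then v6 is forced to False.
  then v7 is forced to True.
  then v8 is forced to False.
v9 is now unconstrained; take v9 = True.

v1=1  v2=1  v3=0  v4=1  v5=0  v6=0  v7=1  v8=0  v9=1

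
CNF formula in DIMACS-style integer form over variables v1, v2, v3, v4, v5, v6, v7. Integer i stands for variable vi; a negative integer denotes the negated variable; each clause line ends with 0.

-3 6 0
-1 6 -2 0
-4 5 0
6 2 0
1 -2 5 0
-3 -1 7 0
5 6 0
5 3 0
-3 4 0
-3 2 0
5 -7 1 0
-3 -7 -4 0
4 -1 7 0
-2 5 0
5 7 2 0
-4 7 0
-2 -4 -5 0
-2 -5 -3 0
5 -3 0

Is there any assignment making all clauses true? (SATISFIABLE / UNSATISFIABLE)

SATISFIABLE

v6 occurs only positively in the remaining clauses — set v6 = True.
Try v1 = False.
Try v2 = True.
  then v5 is forced to True.
  then v4 is forced to False.
  then v3 is forced to False.
v7 is now unconstrained; take v7 = True.
Every clause has at least one true literal under this assignment.
So v1=False  v2=True  v3=False  v4=False  v5=True  v6=True  v7=True is a satisfying assignment.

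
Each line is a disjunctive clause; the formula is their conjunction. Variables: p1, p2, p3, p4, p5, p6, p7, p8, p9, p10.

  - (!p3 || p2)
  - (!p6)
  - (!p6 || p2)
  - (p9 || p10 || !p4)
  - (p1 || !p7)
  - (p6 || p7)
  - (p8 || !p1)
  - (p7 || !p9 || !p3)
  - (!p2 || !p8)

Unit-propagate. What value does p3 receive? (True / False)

False

Unit clause (!p6) sets p6 = False.
(p7 || p6): since p6 = False, the clause reduces to (p7). p7 = True.
(p1 || !p7): since p7 = True, the clause reduces to (p1). p1 = True.
In (!p1 || p8), !p1 is now false; p8 must hold, so p8 = True.
From (!p8 || !p2) and p8 = True: p2 = False.
In (p2 || !p3), p2 is now false; !p3 must hold, so p3 = False.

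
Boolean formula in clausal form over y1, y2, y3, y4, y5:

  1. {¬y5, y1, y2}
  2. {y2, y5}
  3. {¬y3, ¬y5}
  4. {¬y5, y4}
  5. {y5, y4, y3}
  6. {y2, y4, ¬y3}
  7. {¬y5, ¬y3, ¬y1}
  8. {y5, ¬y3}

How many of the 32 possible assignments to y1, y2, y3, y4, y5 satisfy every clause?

5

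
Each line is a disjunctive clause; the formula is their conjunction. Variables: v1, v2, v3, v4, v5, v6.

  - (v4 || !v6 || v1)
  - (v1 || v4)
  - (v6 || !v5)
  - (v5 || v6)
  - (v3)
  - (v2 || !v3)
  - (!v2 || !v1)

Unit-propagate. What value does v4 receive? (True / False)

(v3) stands alone — v3 = True.
(v2 || !v3) with v3 = True leaves only v2, so v2 = True.
(!v1 || !v2) with v2 = True leaves only !v1, so v1 = False.
From (v4 || v1) and v1 = False: v4 = True.

True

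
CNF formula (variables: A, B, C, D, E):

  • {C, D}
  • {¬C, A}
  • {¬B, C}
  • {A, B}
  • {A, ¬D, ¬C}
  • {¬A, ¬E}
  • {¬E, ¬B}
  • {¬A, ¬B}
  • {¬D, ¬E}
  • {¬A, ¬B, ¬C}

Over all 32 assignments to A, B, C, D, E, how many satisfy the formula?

3

The models are:
  A=T B=F C=F D=T E=F
  A=T B=F C=T D=F E=F
  A=T B=F C=T D=T E=F
That's 3 in total.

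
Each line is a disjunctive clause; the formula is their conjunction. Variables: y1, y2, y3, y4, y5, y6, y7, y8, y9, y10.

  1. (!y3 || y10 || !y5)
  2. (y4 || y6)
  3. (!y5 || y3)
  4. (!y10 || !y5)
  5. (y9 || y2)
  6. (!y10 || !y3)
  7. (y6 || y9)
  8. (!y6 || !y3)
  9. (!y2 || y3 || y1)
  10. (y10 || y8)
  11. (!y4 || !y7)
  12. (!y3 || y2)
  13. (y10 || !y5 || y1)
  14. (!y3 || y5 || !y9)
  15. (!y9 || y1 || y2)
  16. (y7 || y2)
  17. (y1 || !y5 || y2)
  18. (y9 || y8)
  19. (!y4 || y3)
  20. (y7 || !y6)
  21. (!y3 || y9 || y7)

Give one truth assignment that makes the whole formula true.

y1=1  y2=1  y3=0  y4=0  y5=0  y6=1  y7=1  y8=1  y9=1  y10=0

Pure literal: y1 appears only positively; assign y1 = True.
Pure literal: y8 appears only positively; assign y8 = True.
Set y2 = True and propagate.
The remaining clauses are satisfied by y3 = False, y4 = False, y5 = False, y6 = True, y7 = True, y9 = True, y10 = False.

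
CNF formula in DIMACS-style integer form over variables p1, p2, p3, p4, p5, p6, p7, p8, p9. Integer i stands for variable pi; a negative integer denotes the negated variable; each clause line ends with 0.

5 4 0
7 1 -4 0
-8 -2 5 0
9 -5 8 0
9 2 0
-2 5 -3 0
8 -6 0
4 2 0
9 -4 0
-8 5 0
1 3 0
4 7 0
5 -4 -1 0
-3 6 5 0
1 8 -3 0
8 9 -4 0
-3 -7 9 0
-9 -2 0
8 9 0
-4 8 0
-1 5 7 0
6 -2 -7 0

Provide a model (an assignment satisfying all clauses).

Branch on p1: take p1 = True.
Try p2 = False.
  then p9 is forced to True.
  then p4 is forced to True.
  then p5 is forced to True.
  then p8 is forced to True.
p3, p6, p7 are now unconstrained; take p3 = False, p6 = True, p7 = False.

p1=True  p2=False  p3=False  p4=True  p5=True  p6=True  p7=False  p8=True  p9=True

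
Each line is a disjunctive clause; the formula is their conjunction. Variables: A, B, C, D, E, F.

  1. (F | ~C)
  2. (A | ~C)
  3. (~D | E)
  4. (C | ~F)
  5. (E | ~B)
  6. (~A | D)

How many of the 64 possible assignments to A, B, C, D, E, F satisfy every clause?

9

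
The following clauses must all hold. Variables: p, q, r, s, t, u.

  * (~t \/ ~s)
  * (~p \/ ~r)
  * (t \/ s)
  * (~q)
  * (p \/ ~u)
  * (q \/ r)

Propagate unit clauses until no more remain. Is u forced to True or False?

(~q) is a unit clause: q = False.
(r \/ q) with q = False leaves only r, so r = True.
(~r \/ ~p) with r = True leaves only ~p, so p = False.
(p \/ ~u) with p = False leaves only ~u, so u = False.

False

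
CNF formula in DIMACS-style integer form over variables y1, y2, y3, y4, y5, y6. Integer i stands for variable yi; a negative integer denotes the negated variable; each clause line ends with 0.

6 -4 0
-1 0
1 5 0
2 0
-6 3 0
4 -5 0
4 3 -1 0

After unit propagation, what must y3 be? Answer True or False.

True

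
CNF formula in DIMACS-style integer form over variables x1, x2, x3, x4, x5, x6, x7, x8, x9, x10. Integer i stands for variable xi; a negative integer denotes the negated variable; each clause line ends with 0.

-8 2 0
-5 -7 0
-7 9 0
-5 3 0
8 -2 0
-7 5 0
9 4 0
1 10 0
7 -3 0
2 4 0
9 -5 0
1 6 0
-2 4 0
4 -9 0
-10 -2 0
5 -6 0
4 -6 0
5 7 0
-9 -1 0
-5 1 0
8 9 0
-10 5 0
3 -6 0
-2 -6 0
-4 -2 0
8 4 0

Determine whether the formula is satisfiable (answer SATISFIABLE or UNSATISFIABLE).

UNSATISFIABLE

x5 = True:
  propagation gives x7=False, x3=True; an empty clause results — contradiction.
x5 = False:
  propagation gives x7=False; an empty clause results — contradiction.
Every branch closes, so no satisfying assignment exists.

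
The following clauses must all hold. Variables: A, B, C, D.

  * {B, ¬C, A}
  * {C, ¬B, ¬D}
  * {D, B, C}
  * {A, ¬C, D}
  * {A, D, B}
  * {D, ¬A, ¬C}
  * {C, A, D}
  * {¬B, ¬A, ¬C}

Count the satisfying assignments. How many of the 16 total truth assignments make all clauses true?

5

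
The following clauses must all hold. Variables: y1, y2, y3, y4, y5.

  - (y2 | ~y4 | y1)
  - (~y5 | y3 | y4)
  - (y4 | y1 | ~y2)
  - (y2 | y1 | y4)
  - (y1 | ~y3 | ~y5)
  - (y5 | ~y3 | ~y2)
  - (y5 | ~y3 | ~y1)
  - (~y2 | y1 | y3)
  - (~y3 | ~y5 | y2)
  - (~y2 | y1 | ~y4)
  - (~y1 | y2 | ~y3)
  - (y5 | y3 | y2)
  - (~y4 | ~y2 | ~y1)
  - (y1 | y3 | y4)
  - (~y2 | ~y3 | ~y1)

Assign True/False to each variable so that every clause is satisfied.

Branch on y1: take y1 = True.
Branch on y2: take y2 = True.
  then y4 is forced to False.
  then y3 is forced to False.
  then y5 is forced to False.

y1=T, y2=T, y3=F, y4=F, y5=F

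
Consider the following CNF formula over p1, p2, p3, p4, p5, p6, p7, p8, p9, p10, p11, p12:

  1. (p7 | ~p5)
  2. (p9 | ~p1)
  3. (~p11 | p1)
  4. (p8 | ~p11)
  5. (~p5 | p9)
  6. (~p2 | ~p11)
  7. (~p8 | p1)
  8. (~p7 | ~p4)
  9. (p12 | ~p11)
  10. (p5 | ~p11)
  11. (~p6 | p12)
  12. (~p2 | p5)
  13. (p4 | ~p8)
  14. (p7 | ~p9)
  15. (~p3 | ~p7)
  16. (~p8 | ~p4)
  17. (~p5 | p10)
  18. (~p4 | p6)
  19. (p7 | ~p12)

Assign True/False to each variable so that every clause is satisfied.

Pure literal: p2 appears only negated; assign p2 = False.
p3 occurs only negated in the remaining clauses — set p3 = False.
Set p1 = False and propagate.
  then p11 is forced to False.
  then p8 is forced to False.
Try p4 = False.
The remaining clauses are satisfied by p5 = False, p6 = False, p7 = True, p9 = False, p10 = True, p12 = True.

p1 = 0, p2 = 0, p3 = 0, p4 = 0, p5 = 0, p6 = 0, p7 = 1, p8 = 0, p9 = 0, p10 = 1, p11 = 0, p12 = 1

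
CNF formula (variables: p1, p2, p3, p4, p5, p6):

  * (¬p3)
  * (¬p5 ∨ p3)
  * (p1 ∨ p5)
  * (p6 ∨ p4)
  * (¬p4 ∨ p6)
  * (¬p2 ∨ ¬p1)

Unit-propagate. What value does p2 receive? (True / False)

(¬p3) is a unit clause: p3 = False.
(¬p5 ∨ p3) with p3 = False leaves only ¬p5, so p5 = False.
From (p5 ∨ p1) and p5 = False: p1 = True.
(¬p1 ∨ ¬p2) with p1 = True leaves only ¬p2, so p2 = False.

False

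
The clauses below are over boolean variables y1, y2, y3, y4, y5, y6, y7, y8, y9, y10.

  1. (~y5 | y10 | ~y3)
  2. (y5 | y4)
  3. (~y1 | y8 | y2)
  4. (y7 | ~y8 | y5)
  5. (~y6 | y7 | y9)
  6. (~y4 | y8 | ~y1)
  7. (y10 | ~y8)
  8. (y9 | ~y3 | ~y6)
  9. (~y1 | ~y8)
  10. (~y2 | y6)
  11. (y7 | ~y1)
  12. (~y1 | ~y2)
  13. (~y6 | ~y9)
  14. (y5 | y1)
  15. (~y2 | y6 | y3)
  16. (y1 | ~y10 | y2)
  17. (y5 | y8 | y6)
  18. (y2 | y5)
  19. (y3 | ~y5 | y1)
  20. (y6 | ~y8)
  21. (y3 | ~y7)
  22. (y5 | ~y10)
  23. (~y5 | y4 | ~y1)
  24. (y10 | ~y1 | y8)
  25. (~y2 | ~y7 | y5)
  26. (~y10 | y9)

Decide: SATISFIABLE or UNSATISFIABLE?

y1 = True:
  propagation gives y8=False, y2=True; an empty clause results — contradiction.
y1 = False:
  propagation gives y5=True, y3=True, y10=True, y2=True; an empty clause results — contradiction.
Every branch closes, so no satisfying assignment exists.

UNSATISFIABLE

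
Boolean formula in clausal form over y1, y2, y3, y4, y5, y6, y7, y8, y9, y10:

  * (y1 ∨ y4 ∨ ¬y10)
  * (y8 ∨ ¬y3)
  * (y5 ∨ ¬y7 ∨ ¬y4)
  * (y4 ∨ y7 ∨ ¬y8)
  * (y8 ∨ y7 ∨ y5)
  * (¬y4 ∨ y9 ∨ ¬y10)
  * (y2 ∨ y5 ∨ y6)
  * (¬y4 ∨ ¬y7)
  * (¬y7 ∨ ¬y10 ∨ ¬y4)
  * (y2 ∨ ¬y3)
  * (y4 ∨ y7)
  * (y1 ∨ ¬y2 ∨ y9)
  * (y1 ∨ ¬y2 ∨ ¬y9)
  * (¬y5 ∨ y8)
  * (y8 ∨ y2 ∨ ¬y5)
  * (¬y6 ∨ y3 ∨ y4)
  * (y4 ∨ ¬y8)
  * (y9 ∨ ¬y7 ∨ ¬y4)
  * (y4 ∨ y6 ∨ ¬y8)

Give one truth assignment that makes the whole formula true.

y1 = T  y2 = T  y3 = F  y4 = T  y5 = T  y6 = F  y7 = F  y8 = T  y9 = T  y10 = F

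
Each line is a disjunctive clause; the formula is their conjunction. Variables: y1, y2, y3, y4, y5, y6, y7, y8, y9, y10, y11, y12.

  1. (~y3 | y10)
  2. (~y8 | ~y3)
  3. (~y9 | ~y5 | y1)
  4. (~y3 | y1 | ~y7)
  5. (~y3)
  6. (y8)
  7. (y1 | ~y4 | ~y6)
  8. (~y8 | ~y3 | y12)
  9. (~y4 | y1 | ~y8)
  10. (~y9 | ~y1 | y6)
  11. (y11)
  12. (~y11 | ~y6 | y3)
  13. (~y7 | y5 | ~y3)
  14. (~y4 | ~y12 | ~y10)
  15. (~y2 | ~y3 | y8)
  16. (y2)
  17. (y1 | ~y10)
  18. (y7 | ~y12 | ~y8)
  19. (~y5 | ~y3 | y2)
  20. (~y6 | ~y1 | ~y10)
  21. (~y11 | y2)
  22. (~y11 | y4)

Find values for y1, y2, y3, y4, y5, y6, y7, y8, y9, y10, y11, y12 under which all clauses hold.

The clause (~y3) is unit: y3 must be False.
The clause (y8) is unit: y8 must be True.
Unit propagation: (y11) forces y11 = True.
Unit propagation: (~y6) forces y6 = False.
(y2) is a unit clause, so y2 = True.
(y4) is a unit clause, so y4 = True.
The clause (y1) is unit: y1 must be True.
Unit propagation: (~y9) forces y9 = False.
Pure literal: y10 appears only negated; assign y10 = False.
y12 occurs only negated in the remaining clauses — set y12 = False.
y5, y7 are now unconstrained; take y5 = True, y7 = False.

y1=1, y2=1, y3=0, y4=1, y5=1, y6=0, y7=0, y8=1, y9=0, y10=0, y11=1, y12=0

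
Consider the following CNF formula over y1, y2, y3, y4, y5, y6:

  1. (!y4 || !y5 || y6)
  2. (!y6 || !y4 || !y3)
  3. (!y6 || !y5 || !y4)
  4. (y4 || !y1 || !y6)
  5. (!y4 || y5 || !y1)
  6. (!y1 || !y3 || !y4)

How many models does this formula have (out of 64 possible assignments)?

30

Case analysis on y4 and y6:
  y4=1, y6=1: remaining (y1,y2,y3,y5) ∈ {(0,0,0,0); (0,1,0,0)} — 2.
  y4=1, y6=0: remaining (y1,y2,y3,y5) ∈ {(0,0,0,0); (0,0,1,0); (0,1,0,0); (0,1,1,0)} — 4.
  y4=0, y6=1: forces y1=0; y2, y3, y5 free → 2^3 = 8.
  y4=0, y6=0: y1, y2, y3, y5 free → 2^4 = 16.
Total: 2 + 4 + 8 + 16 = 30.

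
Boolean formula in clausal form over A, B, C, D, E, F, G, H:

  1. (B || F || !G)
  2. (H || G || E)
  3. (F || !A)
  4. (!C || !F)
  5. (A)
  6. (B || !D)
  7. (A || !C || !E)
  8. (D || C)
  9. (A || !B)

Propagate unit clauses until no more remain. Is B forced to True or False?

True

Unit clause (A) sets A = True.
(!A || F): since A = True, the clause reduces to (F). F = True.
(!C || !F) with F = True leaves only !C, so C = False.
From (C || D) and C = False: D = True.
(!D || B) with D = True leaves only B, so B = True.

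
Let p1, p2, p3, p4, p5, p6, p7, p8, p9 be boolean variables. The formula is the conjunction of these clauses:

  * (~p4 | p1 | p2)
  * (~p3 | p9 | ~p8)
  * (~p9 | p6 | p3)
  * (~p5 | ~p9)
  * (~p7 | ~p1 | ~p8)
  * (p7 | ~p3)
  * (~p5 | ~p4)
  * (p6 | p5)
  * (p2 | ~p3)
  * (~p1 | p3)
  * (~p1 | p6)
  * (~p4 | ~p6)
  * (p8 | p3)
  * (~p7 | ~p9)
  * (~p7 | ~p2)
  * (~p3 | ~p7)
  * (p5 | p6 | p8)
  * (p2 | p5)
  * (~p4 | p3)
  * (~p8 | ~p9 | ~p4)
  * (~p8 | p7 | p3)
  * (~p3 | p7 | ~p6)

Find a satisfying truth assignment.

Pure literal: p4 appears only negated; assign p4 = False.
Set p1 = False and propagate.
Set p2 = False and propagate.
  then p3 is forced to False.
  then p8 is forced to True.
  then p5 is forced to True.
  then p9 is forced to False.
  then p7 is forced to True.
p6 is now unconstrained; take p6 = False.
Every clause has at least one true literal under this assignment.

p1=False, p2=False, p3=False, p4=False, p5=True, p6=False, p7=True, p8=True, p9=False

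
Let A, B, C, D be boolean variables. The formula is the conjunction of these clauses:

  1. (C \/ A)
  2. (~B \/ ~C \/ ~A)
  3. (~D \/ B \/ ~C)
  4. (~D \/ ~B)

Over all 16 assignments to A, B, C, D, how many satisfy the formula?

6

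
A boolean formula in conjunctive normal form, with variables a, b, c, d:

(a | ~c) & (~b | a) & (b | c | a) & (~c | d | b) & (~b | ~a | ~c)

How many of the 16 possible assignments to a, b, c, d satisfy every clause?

Satisfying assignments:
  a=T b=F c=F d=F
  a=T b=F c=F d=T
  a=T b=F c=T d=T
  a=T b=T c=F d=F
  a=T b=T c=F d=T
Count: 5.

5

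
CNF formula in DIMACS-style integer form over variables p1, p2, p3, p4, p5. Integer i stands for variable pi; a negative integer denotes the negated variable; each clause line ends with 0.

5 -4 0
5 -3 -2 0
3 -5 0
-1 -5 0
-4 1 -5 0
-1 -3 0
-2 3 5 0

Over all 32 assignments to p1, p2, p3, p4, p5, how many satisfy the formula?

5

The models are:
  p1=F p2=F p3=F p4=F p5=F
  p1=F p2=F p3=T p4=F p5=F
  p1=F p2=F p3=T p4=F p5=T
  p1=F p2=T p3=T p4=F p5=T
  p1=T p2=F p3=F p4=F p5=F
That's 5 in total.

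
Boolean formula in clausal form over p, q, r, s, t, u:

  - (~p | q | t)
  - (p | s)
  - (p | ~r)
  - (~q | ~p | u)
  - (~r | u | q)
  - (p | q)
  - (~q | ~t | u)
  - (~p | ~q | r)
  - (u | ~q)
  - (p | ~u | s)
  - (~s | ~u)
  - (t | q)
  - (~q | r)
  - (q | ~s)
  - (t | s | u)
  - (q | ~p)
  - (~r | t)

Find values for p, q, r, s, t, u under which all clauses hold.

Branch on p: take p = True.
  then q is forced to True.
  then u is forced to True.
  then r is forced to True.
  then s is forced to False.
  then t is forced to True.

p=1, q=1, r=1, s=0, t=1, u=1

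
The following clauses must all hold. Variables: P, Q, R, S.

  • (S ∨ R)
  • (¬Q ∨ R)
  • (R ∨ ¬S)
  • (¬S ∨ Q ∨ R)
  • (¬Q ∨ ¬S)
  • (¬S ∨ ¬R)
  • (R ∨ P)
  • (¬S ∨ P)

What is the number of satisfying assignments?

4

The models are:
  P=0 Q=0 R=1 S=0
  P=0 Q=1 R=1 S=0
  P=1 Q=0 R=1 S=0
  P=1 Q=1 R=1 S=0
That's 4 in total.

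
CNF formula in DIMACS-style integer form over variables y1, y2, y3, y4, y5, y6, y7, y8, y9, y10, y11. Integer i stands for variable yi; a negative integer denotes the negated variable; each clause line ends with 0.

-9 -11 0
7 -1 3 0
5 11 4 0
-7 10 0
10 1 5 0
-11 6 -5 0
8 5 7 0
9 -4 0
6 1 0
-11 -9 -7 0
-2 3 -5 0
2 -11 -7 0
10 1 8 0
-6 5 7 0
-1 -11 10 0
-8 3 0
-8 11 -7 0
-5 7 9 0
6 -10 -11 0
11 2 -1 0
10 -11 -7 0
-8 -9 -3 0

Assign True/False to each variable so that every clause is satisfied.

y1=True, y2=True, y3=True, y4=True, y5=True, y6=False, y7=False, y8=False, y9=True, y10=True, y11=False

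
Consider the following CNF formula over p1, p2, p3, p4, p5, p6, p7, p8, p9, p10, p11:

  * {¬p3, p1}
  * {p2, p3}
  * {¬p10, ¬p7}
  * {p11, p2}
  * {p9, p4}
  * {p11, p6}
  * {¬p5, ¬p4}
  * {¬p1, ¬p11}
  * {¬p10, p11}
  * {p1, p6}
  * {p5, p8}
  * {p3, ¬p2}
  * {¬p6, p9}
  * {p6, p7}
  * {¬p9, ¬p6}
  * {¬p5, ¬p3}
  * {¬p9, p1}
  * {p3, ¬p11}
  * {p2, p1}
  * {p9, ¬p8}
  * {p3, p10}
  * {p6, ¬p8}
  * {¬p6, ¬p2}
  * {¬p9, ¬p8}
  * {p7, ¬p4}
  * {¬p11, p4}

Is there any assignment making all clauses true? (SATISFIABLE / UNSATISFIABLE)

p6 = True:
  propagation gives p9=True; an empty clause results — contradiction.
p6 = False:
  propagation gives p11=True, p1=False; an empty clause results — contradiction.
Every branch closes, so no satisfying assignment exists.

UNSATISFIABLE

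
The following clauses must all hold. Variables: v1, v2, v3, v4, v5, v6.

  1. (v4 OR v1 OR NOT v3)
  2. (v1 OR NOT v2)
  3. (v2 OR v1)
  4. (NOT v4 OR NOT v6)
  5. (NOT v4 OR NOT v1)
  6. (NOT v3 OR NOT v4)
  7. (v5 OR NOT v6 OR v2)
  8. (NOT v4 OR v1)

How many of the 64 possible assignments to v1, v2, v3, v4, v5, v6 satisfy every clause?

14

Case analysis on v1 and v4:
  v1=T, v4=T: a clause becomes empty — 0.
  v1=T, v4=F: v3 free; 7 ways for (v2,v5,v6) × 2^1 = 14.
  v1=F, v4=T: a clause becomes empty — 0.
  v1=F, v4=F: a clause becomes empty — 0.
Total: 0 + 14 + 0 + 0 = 14.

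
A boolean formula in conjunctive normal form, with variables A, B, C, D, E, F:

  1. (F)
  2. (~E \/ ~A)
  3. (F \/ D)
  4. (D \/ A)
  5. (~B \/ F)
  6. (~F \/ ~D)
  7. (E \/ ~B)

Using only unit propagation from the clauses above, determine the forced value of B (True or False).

False

(F) stands alone — F = True.
In (~D \/ ~F), ~F is now false; ~D must hold, so D = False.
(A \/ D): since D = False, the clause reduces to (A). A = True.
From (~A \/ ~E) and A = True: E = False.
(E \/ ~B): since E = False, the clause reduces to (~B). B = False.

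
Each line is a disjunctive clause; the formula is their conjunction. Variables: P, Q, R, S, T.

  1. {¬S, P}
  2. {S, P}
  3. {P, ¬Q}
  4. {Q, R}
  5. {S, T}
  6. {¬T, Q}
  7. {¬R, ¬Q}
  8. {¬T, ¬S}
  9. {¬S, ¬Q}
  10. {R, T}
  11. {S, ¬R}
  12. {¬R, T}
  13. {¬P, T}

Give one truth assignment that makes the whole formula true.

P = True, Q = True, R = False, S = False, T = True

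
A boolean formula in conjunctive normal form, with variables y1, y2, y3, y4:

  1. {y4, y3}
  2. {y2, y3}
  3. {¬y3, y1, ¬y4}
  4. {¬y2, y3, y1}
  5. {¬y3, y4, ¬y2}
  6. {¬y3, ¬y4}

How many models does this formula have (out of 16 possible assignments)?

The models are:
  y1=F y2=F y3=T y4=F
  y1=T y2=F y3=T y4=F
  y1=T y2=T y3=F y4=T
That's 3 in total.

3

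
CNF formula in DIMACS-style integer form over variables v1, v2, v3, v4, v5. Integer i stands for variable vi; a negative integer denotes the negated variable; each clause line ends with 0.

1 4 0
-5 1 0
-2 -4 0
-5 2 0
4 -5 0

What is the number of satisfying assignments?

Split on v4, then v5.
  v4=T, v5=T: a clause becomes empty — 0.
  v4=T, v5=F: remaining (v1,v2,v3) ∈ {(F,F,F); (F,F,T); (T,F,F); (T,F,T)} — 4.
  v4=F, v5=T: a clause becomes empty — 0.
  v4=F, v5=F: remaining (v1,v2,v3) ∈ {(T,F,F); (T,F,T); (T,T,F); (T,T,T)} — 4.
Total: 0 + 4 + 0 + 4 = 8.

8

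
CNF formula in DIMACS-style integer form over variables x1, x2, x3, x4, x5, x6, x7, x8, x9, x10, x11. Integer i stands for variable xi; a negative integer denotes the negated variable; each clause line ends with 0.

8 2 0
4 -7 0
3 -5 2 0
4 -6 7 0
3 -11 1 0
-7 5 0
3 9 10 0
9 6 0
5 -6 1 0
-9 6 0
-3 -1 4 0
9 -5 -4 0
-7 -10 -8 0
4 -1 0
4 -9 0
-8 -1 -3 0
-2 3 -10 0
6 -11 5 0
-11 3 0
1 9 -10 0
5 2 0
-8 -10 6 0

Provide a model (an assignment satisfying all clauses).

Branch on x1: take x1 = True.
  then x4 is forced to True.
For the remaining variables, x2 = True, x3 = True, x5 = False, x6 = True, x7 = False, x8 = False, x9 = True, x10 = True, x11 = True works.
Every clause has at least one true literal under this assignment.

x1=True  x2=True  x3=True  x4=True  x5=False  x6=True  x7=False  x8=False  x9=True  x10=True  x11=True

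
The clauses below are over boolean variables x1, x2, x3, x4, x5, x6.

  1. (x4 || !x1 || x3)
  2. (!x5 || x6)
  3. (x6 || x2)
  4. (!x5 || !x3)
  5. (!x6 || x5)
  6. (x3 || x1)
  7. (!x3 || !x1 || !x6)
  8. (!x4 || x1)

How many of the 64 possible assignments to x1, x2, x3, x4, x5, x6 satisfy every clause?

The models are:
  x1=F x2=T x3=T x4=F x5=F x6=F
  x1=T x2=F x3=F x4=T x5=T x6=T
  x1=T x2=T x3=F x4=T x5=F x6=F
  x1=T x2=T x3=F x4=T x5=T x6=T
  x1=T x2=T x3=T x4=F x5=F x6=F
  x1=T x2=T x3=T x4=T x5=F x6=F
That's 6 in total.

6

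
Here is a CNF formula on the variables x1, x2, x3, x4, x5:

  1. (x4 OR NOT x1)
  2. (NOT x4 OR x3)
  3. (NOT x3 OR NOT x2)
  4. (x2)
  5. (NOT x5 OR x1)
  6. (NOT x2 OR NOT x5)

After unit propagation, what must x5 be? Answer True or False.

False

(x2) is a unit clause: x2 = True.
From (NOT x3 OR NOT x2) and x2 = True: x3 = False.
In (NOT x4 OR x3), x3 is now false; NOT x4 must hold, so x4 = False.
(NOT x1 OR x4): since x4 = False, the clause reduces to (NOT x1). x1 = False.
(x1 OR NOT x5): since x1 = False, the clause reduces to (NOT x5). x5 = False.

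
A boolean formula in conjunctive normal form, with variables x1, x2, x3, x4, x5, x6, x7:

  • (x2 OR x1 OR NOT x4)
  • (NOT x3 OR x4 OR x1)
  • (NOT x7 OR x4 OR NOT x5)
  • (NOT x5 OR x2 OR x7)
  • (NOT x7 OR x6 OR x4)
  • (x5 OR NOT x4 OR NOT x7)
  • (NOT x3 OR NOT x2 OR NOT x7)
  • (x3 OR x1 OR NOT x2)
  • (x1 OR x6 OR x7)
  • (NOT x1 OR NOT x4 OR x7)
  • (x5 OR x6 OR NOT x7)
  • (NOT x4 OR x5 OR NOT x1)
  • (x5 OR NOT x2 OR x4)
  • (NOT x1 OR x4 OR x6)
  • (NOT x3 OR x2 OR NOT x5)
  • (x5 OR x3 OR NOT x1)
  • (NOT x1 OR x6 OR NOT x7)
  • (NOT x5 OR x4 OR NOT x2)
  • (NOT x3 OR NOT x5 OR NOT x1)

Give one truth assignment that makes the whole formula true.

x1=0, x2=0, x3=0, x4=0, x5=0, x6=1, x7=1

x6 occurs only positively in the remaining clauses — set x6 = True.
Set x1 = False and propagate.
The remaining clauses are satisfied by x2 = False, x3 = False, x4 = False, x5 = False, x7 = True.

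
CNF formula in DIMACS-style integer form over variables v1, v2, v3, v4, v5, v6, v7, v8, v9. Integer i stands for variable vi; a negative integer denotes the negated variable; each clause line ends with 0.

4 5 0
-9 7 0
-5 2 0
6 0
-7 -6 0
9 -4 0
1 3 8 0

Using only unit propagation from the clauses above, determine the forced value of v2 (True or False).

(v6) is a unit clause: v6 = True.
In (~v6 \/ ~v7), ~v6 is now false; ~v7 must hold, so v7 = False.
From (~v9 \/ v7) and v7 = False: v9 = False.
(v9 \/ ~v4): since v9 = False, the clause reduces to (~v4). v4 = False.
(v5 \/ v4): since v4 = False, the clause reduces to (v5). v5 = True.
From (~v5 \/ v2) and v5 = True: v2 = True.

True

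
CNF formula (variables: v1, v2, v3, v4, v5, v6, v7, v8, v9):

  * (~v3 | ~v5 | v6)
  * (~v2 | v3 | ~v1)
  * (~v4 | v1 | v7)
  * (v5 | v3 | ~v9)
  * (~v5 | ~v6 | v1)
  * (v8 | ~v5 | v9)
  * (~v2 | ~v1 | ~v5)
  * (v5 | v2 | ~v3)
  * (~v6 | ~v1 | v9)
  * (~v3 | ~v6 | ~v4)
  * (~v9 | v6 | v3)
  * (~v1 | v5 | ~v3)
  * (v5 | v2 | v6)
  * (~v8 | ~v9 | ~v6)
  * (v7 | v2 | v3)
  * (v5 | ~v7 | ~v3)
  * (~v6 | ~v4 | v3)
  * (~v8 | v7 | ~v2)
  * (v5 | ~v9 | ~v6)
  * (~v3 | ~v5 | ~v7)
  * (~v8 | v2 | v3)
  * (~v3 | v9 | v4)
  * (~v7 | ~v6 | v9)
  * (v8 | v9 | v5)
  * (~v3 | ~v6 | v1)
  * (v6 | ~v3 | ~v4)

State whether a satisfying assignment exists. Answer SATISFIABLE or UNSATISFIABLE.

Set v1 = False and propagate.
Branch on v2: take v2 = True.
The remaining clauses are satisfied by v3 = False, v4 = True, v5 = False, v6 = False, v7 = True, v8 = True, v9 = False.
So v1=False, v2=True, v3=False, v4=True, v5=False, v6=False, v7=True, v8=True, v9=False is a satisfying assignment.

SATISFIABLE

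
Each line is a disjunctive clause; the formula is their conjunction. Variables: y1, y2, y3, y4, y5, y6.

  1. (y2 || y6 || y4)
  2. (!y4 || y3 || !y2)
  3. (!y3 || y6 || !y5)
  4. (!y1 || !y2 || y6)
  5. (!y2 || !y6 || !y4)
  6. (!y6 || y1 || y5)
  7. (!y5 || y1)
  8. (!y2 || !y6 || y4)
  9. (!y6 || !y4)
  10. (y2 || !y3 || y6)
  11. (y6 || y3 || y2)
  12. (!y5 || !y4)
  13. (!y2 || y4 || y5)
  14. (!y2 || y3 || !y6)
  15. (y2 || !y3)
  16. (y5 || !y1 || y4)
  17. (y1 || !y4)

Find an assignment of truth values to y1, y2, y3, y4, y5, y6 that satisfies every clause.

y1=True, y2=False, y3=False, y4=False, y5=True, y6=True

Set y1 = True and propagate.
Try y2 = False.
  then y3 is forced to False.
  then y6 is forced to True.
  then y4 is forced to False.
  then y5 is forced to True.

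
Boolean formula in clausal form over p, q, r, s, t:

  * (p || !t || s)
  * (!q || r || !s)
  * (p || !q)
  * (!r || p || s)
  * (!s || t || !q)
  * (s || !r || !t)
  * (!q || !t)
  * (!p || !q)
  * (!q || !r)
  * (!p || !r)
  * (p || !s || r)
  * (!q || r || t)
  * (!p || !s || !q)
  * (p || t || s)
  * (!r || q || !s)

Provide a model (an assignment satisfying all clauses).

p = 1  q = 0  r = 0  s = 0  t = 0

Try p = True.
  then q is forced to False.
  then r is forced to False.
s, t are now unconstrained; take s = False, t = False.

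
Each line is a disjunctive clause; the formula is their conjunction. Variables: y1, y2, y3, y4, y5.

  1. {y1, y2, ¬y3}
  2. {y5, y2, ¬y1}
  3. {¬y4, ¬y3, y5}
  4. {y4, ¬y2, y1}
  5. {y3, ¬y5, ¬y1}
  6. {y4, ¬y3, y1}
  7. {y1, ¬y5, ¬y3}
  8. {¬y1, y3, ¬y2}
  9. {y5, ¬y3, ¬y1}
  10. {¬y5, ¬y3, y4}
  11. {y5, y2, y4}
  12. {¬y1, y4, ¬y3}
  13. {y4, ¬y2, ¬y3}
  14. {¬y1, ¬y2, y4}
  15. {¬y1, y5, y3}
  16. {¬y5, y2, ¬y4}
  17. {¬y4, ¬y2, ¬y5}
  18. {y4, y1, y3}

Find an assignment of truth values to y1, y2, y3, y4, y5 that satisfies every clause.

Set y1 = False and propagate.
The remaining clauses are satisfied by y2 = True, y3 = False, y4 = True, y5 = False.
Check each clause:
  1. {¬y3, y1, y2} — y2 is true.
  2. {y5, y2, ¬y1} — y2 is true.
  3. {¬y3, y5, ¬y4} — ¬y3 is true.
  4. {y4, ¬y2, y1} — y4 is true.
  5. {¬y5, ¬y1, y3} — ¬y5 is true.
  6. {y4, ¬y3, y1} — y4 is true.
  7. {¬y3, ¬y5, y1} — ¬y5 is true.
  8. {¬y1, ¬y2, y3} — ¬y1 is true.
  9. {¬y1, ¬y3, y5} — ¬y3 is true.
  10. {¬y3, y4, ¬y5} — ¬y5 is true.
  11. {y4, y2, y5} — y2 is true.
  12. {¬y3, ¬y1, y4} — y4 is true.
  13. {¬y2, ¬y3, y4} — y4 is true.
  14. {¬y2, ¬y1, y4} — y4 is true.
  15. {y5, ¬y1, y3} — ¬y1 is true.
  16. {¬y5, ¬y4, y2} — y2 is true.
  17. {¬y2, ¬y5, ¬y4} — ¬y5 is true.
  18. {y1, y3, y4} — y4 is true.

y1 = False, y2 = True, y3 = False, y4 = True, y5 = False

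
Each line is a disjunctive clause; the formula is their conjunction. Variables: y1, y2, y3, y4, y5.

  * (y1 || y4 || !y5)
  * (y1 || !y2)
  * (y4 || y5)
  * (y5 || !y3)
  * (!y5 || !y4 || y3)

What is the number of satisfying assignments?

10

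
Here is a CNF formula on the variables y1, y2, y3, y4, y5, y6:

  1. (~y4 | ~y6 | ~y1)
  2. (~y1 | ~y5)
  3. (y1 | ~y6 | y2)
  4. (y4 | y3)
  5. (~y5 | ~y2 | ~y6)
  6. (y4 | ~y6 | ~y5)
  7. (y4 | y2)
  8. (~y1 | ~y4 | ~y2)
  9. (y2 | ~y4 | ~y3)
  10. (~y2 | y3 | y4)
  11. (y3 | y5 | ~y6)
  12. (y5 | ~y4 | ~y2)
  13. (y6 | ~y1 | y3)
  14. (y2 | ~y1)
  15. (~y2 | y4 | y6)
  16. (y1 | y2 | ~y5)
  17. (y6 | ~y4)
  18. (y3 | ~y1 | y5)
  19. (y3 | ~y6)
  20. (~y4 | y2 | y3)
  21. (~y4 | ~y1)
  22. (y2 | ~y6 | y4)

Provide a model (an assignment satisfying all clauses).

Set y1 = True and propagate.
  then y5 is forced to False.
  then y2 is forced to True.
  then y4 is forced to False.
  then y3 is forced to True.
  then y6 is forced to True.
Every clause has at least one true literal under this assignment.

y1 = T, y2 = T, y3 = T, y4 = F, y5 = F, y6 = T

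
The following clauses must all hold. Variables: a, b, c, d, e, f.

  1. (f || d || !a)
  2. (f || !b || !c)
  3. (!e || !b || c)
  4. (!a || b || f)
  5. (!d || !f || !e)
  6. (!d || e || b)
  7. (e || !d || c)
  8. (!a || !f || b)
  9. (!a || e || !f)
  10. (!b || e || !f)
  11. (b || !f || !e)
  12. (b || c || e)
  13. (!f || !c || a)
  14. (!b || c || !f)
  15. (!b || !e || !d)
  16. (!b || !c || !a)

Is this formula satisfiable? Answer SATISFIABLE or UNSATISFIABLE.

SATISFIABLE

Try a = False.
Branch on b: take b = False.
For the remaining variables, c = True, d = True, e = True, f = False works.
Every clause has at least one true literal under this assignment.
So a = 0  b = 0  c = 1  d = 1  e = 1  f = 0 is a satisfying assignment.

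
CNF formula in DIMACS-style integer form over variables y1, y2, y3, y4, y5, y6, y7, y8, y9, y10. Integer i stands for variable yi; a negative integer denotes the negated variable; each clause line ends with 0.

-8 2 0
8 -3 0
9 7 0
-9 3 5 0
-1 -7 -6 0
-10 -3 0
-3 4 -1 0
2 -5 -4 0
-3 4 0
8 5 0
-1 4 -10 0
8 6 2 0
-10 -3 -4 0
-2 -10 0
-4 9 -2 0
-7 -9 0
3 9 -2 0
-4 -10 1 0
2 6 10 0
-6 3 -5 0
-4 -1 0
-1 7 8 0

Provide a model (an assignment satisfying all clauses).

y1=False, y2=True, y3=False, y4=False, y5=True, y6=False, y7=False, y8=True, y9=True, y10=False

Check each clause:
  1. (~y8 | y2) — y2 is true.
  2. (~y3 | y8) — y8 is true.
  3. (y7 | y9) — y9 is true.
  4. (y5 | ~y9 | y3) — y5 is true.
  5. (~y7 | ~y1 | ~y6) — ~y7 is true.
  6. (~y10 | ~y3) — ~y3 is true.
  7. (~y3 | ~y1 | y4) — ~y3 is true.
  8. (~y5 | ~y4 | y2) — y2 is true.
  9. (~y3 | y4) — ~y3 is true.
  10. (y5 | y8) — y8 is true.
  11. (~y1 | ~y10 | y4) — ~y10 is true.
  12. (y2 | y8 | y6) — y8 is true.
  13. (~y10 | ~y4 | ~y3) — ~y4 is true.
  14. (~y10 | ~y2) — ~y10 is true.
  15. (~y4 | ~y2 | y9) — y9 is true.
  16. (~y7 | ~y9) — ~y7 is true.
  17. (y3 | ~y2 | y9) — y9 is true.
  18. (~y4 | y1 | ~y10) — ~y4 is true.
  19. (y6 | y2 | y10) — y2 is true.
  20. (~y5 | y3 | ~y6) — ~y6 is true.
  21. (~y4 | ~y1) — ~y4 is true.
  22. (y8 | y7 | ~y1) — y8 is true.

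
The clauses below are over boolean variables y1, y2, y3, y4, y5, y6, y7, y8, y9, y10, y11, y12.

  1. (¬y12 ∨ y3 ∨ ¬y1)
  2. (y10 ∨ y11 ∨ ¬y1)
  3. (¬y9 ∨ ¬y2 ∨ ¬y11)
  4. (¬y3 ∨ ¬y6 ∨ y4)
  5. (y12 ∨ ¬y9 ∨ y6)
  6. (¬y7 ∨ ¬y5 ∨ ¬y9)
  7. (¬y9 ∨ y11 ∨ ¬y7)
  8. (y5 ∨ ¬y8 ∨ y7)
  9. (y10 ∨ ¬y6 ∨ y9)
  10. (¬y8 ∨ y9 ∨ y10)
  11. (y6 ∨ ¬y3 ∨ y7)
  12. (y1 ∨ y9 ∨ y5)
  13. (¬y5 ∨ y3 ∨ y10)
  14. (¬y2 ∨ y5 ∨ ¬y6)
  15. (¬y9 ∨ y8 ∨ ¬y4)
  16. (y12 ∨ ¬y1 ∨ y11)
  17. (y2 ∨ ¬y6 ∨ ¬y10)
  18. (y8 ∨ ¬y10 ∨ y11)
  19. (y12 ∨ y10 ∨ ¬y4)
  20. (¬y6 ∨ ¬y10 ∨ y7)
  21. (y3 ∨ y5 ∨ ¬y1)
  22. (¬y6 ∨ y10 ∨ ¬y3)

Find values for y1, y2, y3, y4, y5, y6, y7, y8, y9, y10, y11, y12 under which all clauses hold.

y1 = 0, y2 = 1, y3 = 0, y4 = 0, y5 = 1, y6 = 0, y7 = 0, y8 = 1, y9 = 0, y10 = 1, y11 = 0, y12 = 1

Check each clause:
  1. (¬y12 ∨ ¬y1 ∨ y3) — ¬y1 is true.
  2. (y10 ∨ ¬y1 ∨ y11) — y10 is true.
  3. (¬y2 ∨ ¬y11 ∨ ¬y9) — ¬y11 is true.
  4. (¬y6 ∨ ¬y3 ∨ y4) — ¬y6 is true.
  5. (y6 ∨ y12 ∨ ¬y9) — y12 is true.
  6. (¬y9 ∨ ¬y5 ∨ ¬y7) — ¬y7 is true.
  7. (y11 ∨ ¬y9 ∨ ¬y7) — ¬y7 is true.
  8. (y5 ∨ ¬y8 ∨ y7) — y5 is true.
  9. (y10 ∨ ¬y6 ∨ y9) — y10 is true.
  10. (y9 ∨ ¬y8 ∨ y10) — y10 is true.
  11. (y7 ∨ y6 ∨ ¬y3) — ¬y3 is true.
  12. (y5 ∨ y9 ∨ y1) — y5 is true.
  13. (y3 ∨ ¬y5 ∨ y10) — y10 is true.
  14. (¬y6 ∨ y5 ∨ ¬y2) — ¬y6 is true.
  15. (¬y4 ∨ ¬y9 ∨ y8) — y8 is true.
  16. (y11 ∨ y12 ∨ ¬y1) — y12 is true.
  17. (y2 ∨ ¬y6 ∨ ¬y10) — y2 is true.
  18. (¬y10 ∨ y8 ∨ y11) — y8 is true.
  19. (¬y4 ∨ y12 ∨ y10) — y10 is true.
  20. (y7 ∨ ¬y6 ∨ ¬y10) — ¬y6 is true.
  21. (¬y1 ∨ y3 ∨ y5) — y5 is true.
  22. (¬y6 ∨ ¬y3 ∨ y10) — y10 is true.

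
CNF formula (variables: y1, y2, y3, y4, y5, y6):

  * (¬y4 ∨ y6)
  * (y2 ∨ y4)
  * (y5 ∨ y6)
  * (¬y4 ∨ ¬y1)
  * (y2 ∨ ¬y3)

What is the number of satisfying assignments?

Case analysis on y4 and y2:
  y4=T, y2=T: remaining (y1,y3,y5,y6) ∈ {(F,F,F,T); (F,F,T,T); (F,T,F,T); (F,T,T,T)} — 4.
  y4=T, y2=F: remaining (y1,y3,y5,y6) ∈ {(F,F,F,T); (F,F,T,T)} — 2.
  y4=F, y2=T: y1, y3 free; 3 ways for (y5,y6) × 2^2 = 12.
  y4=F, y2=F: a clause becomes empty — 0.
Total: 4 + 2 + 12 + 0 = 18.

18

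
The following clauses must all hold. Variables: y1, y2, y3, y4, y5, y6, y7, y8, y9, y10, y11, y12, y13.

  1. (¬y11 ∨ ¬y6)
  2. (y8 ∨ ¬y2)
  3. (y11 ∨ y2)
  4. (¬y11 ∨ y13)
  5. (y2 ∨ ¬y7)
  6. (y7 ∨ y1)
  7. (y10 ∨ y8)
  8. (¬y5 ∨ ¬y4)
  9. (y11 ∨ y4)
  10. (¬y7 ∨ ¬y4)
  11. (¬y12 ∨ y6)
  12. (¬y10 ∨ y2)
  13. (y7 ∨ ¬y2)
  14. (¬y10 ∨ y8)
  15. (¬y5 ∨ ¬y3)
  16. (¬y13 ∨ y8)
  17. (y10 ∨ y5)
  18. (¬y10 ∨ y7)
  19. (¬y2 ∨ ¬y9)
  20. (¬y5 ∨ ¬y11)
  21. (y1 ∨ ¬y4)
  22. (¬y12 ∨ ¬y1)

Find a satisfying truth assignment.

Pure literal: y3 appears only negated; assign y3 = False.
Pure literal: y8 appears only positively; assign y8 = True.
Set y1 = True and propagate.
  then y12 is forced to False.
Branch on y2: take y2 = True.
  then y7 is forced to True.
  then y4 is forced to False.
  then y11 is forced to True.
  then y6 is forced to False.
  then y13 is forced to True.
  then y9 is forced to False.
  then y5 is forced to False.
  then y10 is forced to True.

y1 = T, y2 = T, y3 = F, y4 = F, y5 = F, y6 = F, y7 = T, y8 = T, y9 = F, y10 = T, y11 = T, y12 = F, y13 = T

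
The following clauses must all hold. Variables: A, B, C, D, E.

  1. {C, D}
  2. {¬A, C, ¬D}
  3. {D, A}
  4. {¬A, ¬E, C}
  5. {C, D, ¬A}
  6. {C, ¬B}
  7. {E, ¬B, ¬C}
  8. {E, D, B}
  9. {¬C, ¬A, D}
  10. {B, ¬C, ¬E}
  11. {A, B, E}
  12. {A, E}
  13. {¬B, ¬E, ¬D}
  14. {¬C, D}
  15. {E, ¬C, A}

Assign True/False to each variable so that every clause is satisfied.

A=T, B=F, C=T, D=T, E=F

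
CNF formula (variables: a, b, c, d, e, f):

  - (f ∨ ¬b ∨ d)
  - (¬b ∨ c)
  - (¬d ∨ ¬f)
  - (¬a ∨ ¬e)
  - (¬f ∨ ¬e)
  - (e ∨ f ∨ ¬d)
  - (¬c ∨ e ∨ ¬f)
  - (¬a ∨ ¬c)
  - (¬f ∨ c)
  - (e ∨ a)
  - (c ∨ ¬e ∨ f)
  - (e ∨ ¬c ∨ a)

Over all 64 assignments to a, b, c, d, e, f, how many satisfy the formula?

4

The models are:
  a=0 b=0 c=1 d=0 e=1 f=0
  a=0 b=0 c=1 d=1 e=1 f=0
  a=0 b=1 c=1 d=1 e=1 f=0
  a=1 b=0 c=0 d=0 e=0 f=0
That's 4 in total.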